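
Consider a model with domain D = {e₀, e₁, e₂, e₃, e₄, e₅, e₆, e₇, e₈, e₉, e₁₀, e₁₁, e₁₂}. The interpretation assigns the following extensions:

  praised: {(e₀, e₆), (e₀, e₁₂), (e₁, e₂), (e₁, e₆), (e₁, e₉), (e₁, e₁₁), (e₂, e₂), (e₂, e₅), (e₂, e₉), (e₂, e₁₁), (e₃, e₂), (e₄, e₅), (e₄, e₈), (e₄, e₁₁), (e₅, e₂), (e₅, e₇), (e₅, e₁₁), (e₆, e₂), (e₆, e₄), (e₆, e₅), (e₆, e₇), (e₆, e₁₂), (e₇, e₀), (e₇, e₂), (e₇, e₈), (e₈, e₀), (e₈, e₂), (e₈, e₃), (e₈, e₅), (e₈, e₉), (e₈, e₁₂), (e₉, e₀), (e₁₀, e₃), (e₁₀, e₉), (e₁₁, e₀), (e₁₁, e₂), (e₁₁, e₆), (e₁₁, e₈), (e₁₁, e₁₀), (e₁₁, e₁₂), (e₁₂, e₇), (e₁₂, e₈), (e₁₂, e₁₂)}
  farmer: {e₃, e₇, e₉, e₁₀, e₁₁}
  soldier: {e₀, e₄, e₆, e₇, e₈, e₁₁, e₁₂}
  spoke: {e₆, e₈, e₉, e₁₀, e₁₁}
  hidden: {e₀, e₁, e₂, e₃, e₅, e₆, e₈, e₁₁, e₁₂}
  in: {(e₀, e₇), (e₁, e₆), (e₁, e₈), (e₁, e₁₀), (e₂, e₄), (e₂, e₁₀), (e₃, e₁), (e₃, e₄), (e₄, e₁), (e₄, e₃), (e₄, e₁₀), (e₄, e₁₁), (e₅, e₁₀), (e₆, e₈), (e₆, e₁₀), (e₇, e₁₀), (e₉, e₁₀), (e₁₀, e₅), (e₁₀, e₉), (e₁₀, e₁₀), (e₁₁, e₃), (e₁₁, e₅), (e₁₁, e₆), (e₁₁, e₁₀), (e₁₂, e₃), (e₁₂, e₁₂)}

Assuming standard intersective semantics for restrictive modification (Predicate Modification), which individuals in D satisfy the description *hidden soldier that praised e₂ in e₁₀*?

{e₆, e₁₁}

⟦that praised e₂⟧ = {x : ⟨x, e₂⟩ ∈ ⟦praised⟧} = {e₁, e₂, e₃, e₅, e₆, e₇, e₈, e₁₁}
⟦in e₁₀⟧ = {x : ⟨x, e₁₀⟩ ∈ ⟦in⟧} = {e₁, e₂, e₄, e₅, e₆, e₇, e₉, e₁₀, e₁₁}
⟦soldier⟧ = {e₀, e₄, e₆, e₇, e₈, e₁₁, e₁₂}
… ∩ ⟦that praised e₂⟧ = {e₀, e₄, e₆, e₇, e₈, e₁₁, e₁₂} ∩ {e₁, e₂, e₃, e₅, e₆, e₇, e₈, e₁₁} = {e₆, e₇, e₈, e₁₁}
… ∩ ⟦in e₁₀⟧ = {e₆, e₇, e₈, e₁₁} ∩ {e₁, e₂, e₄, e₅, e₆, e₇, e₉, e₁₀, e₁₁} = {e₆, e₇, e₁₁}
… ∩ ⟦hidden⟧ = {e₆, e₇, e₁₁} ∩ {e₀, e₁, e₂, e₃, e₅, e₆, e₈, e₁₁, e₁₂} = {e₆, e₁₁}
So ⟦hidden soldier that praised e₂ in e₁₀⟧ = {e₆, e₁₁}.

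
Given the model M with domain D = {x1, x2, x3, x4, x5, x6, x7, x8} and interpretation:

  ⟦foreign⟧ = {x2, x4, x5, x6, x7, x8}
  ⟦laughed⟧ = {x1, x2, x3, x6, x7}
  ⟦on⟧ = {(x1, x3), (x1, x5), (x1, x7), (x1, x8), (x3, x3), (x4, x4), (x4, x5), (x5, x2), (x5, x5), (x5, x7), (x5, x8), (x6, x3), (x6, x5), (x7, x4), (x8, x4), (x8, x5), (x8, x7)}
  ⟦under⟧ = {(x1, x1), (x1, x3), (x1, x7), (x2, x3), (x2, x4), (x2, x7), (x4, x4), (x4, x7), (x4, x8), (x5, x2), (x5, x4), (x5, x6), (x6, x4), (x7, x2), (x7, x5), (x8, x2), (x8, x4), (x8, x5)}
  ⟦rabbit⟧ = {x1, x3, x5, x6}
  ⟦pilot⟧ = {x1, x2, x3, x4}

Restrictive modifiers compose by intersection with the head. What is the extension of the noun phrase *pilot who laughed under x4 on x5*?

⟦who laughed⟧ = ⟦laughed⟧ = {x1, x2, x3, x6, x7}
⟦under x4⟧ = {x : ⟨x, x4⟩ ∈ ⟦under⟧} = {x2, x4, x5, x6, x8}
⟦on x5⟧ = {x : ⟨x, x5⟩ ∈ ⟦on⟧} = {x1, x4, x5, x6, x8}
⟦pilot⟧ = {x1, x2, x3, x4}
… ∩ ⟦who laughed⟧ = {x1, x2, x3, x4} ∩ {x1, x2, x3, x6, x7} = {x1, x2, x3}
… ∩ ⟦under x4⟧ = {x1, x2, x3} ∩ {x2, x4, x5, x6, x8} = {x2}
… ∩ ⟦on x5⟧ = {x2} ∩ {x1, x4, x5, x6, x8} = ∅
So ⟦pilot who laughed under x4 on x5⟧ = {}.

{}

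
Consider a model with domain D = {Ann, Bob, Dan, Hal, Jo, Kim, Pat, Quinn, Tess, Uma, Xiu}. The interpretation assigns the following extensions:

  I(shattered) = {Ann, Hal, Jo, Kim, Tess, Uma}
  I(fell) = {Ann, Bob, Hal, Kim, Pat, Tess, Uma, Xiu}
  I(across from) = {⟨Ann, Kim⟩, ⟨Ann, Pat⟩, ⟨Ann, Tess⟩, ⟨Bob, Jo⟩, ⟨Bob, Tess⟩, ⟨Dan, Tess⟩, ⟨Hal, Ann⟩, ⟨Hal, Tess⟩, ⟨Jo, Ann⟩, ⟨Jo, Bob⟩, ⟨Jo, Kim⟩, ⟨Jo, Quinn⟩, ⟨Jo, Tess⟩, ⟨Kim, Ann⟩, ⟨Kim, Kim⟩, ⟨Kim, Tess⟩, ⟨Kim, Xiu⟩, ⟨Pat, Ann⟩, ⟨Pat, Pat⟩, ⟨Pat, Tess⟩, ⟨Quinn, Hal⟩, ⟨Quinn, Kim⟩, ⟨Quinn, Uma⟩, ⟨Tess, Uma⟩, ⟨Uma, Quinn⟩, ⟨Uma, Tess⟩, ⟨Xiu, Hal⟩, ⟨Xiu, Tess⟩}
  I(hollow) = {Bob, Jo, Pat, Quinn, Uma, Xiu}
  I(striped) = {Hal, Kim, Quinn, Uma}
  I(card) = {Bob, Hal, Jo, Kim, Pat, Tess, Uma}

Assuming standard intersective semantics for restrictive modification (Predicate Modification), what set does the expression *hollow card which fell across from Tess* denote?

⟦which fell⟧ = ⟦fell⟧ = {Ann, Bob, Hal, Kim, Pat, Tess, Uma, Xiu}
⟦across from Tess⟧ = {x : ⟨x, Tess⟩ ∈ ⟦across from⟧} = {Ann, Bob, Dan, Hal, Jo, Kim, Pat, Uma, Xiu}
⟦card⟧ = {Bob, Hal, Jo, Kim, Pat, Tess, Uma}
… ∩ ⟦which fell⟧ = {Bob, Hal, Jo, Kim, Pat, Tess, Uma} ∩ {Ann, Bob, Hal, Kim, Pat, Tess, Uma, Xiu} = {Bob, Hal, Kim, Pat, Tess, Uma}
… ∩ ⟦across from Tess⟧ = {Bob, Hal, Kim, Pat, Tess, Uma} ∩ {Ann, Bob, Dan, Hal, Jo, Kim, Pat, Uma, Xiu} = {Bob, Hal, Kim, Pat, Uma}
… ∩ ⟦hollow⟧ = {Bob, Hal, Kim, Pat, Uma} ∩ {Bob, Jo, Pat, Quinn, Uma, Xiu} = {Bob, Pat, Uma}
So ⟦hollow card which fell across from Tess⟧ = {Bob, Pat, Uma}.

{Bob, Pat, Uma}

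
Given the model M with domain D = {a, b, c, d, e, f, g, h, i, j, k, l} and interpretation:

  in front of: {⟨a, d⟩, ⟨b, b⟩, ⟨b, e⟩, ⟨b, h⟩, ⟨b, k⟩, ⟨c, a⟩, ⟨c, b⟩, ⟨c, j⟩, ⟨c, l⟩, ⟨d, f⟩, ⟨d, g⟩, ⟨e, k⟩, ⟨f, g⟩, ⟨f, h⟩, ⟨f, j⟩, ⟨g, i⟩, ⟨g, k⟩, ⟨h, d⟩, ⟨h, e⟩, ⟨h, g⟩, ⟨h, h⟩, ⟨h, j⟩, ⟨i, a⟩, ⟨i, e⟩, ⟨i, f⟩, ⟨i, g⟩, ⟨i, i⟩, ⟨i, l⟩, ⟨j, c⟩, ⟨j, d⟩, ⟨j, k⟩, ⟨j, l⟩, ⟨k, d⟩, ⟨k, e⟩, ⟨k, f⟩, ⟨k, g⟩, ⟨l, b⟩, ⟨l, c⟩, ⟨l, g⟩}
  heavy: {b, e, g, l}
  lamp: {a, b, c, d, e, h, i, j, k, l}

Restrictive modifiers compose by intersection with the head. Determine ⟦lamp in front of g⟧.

⟦in front of g⟧ = {x : ⟨x, g⟩ ∈ ⟦in front of⟧} = {d, f, h, i, k, l}
⟦lamp⟧ = {a, b, c, d, e, h, i, j, k, l}
… ∩ ⟦in front of g⟧ = {a, b, c, d, e, h, i, j, k, l} ∩ {d, f, h, i, k, l} = {d, h, i, k, l}
So ⟦lamp in front of g⟧ = {d, h, i, k, l}.

{d, h, i, k, l}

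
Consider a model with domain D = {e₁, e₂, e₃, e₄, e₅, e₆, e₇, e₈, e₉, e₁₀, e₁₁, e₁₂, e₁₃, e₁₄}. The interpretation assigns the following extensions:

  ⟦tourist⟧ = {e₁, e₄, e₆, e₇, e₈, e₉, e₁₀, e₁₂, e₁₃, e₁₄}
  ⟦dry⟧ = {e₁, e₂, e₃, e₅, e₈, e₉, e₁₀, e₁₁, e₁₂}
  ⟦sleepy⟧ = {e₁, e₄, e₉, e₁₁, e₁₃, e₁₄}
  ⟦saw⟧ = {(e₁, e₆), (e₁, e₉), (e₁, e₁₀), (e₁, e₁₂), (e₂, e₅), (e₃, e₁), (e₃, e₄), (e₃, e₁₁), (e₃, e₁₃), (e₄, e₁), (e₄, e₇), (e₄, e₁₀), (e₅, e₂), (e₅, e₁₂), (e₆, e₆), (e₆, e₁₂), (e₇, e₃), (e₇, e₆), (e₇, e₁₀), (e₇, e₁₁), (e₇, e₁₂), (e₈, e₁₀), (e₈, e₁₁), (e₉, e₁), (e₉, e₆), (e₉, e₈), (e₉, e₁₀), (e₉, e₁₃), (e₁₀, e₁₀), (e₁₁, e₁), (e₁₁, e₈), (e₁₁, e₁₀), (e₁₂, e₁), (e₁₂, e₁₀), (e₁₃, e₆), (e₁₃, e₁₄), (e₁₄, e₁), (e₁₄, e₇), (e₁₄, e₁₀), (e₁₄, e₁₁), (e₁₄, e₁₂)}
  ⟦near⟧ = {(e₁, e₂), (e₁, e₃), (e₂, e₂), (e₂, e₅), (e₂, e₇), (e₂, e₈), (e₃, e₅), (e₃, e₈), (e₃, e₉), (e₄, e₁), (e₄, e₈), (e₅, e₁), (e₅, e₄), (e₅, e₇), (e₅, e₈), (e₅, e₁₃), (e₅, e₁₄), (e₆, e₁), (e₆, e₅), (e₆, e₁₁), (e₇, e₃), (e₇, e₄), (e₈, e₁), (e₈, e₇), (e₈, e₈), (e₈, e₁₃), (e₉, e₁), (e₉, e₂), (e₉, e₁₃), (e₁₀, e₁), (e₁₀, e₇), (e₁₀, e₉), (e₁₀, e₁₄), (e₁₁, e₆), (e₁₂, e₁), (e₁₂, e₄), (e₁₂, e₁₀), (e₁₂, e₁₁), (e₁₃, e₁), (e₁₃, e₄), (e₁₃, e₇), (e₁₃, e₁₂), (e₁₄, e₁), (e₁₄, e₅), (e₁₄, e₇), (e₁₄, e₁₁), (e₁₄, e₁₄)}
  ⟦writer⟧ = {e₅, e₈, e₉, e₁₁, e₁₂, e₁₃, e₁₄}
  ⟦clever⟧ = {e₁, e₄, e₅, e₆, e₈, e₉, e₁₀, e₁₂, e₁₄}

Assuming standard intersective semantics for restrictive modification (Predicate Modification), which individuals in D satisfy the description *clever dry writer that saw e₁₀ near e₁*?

{e₈, e₉, e₁₂}

⟦that saw e₁₀⟧ = {x : ⟨x, e₁₀⟩ ∈ ⟦saw⟧} = {e₁, e₄, e₇, e₈, e₉, e₁₀, e₁₁, e₁₂, e₁₄}
⟦near e₁⟧ = {x : ⟨x, e₁⟩ ∈ ⟦near⟧} = {e₄, e₅, e₆, e₈, e₉, e₁₀, e₁₂, e₁₃, e₁₄}
⟦writer⟧ = {e₅, e₈, e₉, e₁₁, e₁₂, e₁₃, e₁₄}
… ∩ ⟦that saw e₁₀⟧ = {e₅, e₈, e₉, e₁₁, e₁₂, e₁₃, e₁₄} ∩ {e₁, e₄, e₇, e₈, e₉, e₁₀, e₁₁, e₁₂, e₁₄} = {e₈, e₉, e₁₁, e₁₂, e₁₄}
… ∩ ⟦near e₁⟧ = {e₈, e₉, e₁₁, e₁₂, e₁₄} ∩ {e₄, e₅, e₆, e₈, e₉, e₁₀, e₁₂, e₁₃, e₁₄} = {e₈, e₉, e₁₂, e₁₄}
… ∩ ⟦clever⟧ = {e₈, e₉, e₁₂, e₁₄} ∩ {e₁, e₄, e₅, e₆, e₈, e₉, e₁₀, e₁₂, e₁₄} = {e₈, e₉, e₁₂, e₁₄}
… ∩ ⟦dry⟧ = {e₈, e₉, e₁₂, e₁₄} ∩ {e₁, e₂, e₃, e₅, e₈, e₉, e₁₀, e₁₁, e₁₂} = {e₈, e₉, e₁₂}
So ⟦clever dry writer that saw e₁₀ near e₁⟧ = {e₈, e₉, e₁₂}.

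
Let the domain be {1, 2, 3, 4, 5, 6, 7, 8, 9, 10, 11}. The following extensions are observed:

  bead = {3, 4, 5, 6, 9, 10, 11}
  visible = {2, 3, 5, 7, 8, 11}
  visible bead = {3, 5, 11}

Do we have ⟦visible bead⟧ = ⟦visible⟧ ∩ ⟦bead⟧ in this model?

yes

⟦visible⟧ ∩ ⟦bead⟧ = {2, 3, 5, 7, 8, 11} ∩ {3, 4, 5, 6, 9, 10, 11} = {3, 5, 11}
Observed ⟦visible bead⟧ = {3, 5, 11}.
These coincide, so the modifier is intersective here.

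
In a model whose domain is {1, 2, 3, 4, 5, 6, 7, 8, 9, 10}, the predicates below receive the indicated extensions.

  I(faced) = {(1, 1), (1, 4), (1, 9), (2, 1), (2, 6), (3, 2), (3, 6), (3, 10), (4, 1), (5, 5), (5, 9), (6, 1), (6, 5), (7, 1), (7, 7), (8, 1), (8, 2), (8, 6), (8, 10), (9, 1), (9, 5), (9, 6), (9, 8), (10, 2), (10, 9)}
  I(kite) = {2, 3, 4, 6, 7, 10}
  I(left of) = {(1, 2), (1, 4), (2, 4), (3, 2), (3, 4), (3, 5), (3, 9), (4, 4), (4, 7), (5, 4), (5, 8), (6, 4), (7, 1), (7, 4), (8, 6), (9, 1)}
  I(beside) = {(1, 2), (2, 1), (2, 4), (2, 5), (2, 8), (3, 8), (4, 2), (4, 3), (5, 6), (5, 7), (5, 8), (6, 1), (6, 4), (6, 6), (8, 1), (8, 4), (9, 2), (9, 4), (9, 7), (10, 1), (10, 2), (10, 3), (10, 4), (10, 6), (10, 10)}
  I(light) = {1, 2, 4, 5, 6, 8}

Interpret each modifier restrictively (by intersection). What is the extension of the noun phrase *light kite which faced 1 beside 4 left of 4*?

{2, 6}

⟦which faced 1⟧ = {x : ⟨x, 1⟩ ∈ ⟦faced⟧} = {1, 2, 4, 6, 7, 8, 9}
⟦beside 4⟧ = {x : ⟨x, 4⟩ ∈ ⟦beside⟧} = {2, 6, 8, 9, 10}
⟦left of 4⟧ = {x : ⟨x, 4⟩ ∈ ⟦left of⟧} = {1, 2, 3, 4, 5, 6, 7}
⟦kite⟧ = {2, 3, 4, 6, 7, 10}
… ∩ ⟦which faced 1⟧ = {2, 3, 4, 6, 7, 10} ∩ {1, 2, 4, 6, 7, 8, 9} = {2, 4, 6, 7}
… ∩ ⟦beside 4⟧ = {2, 4, 6, 7} ∩ {2, 6, 8, 9, 10} = {2, 6}
… ∩ ⟦left of 4⟧ = {2, 6} ∩ {1, 2, 3, 4, 5, 6, 7} = {2, 6}
… ∩ ⟦light⟧ = {2, 6} ∩ {1, 2, 4, 5, 6, 8} = {2, 6}
So ⟦light kite which faced 1 beside 4 left of 4⟧ = {2, 6}.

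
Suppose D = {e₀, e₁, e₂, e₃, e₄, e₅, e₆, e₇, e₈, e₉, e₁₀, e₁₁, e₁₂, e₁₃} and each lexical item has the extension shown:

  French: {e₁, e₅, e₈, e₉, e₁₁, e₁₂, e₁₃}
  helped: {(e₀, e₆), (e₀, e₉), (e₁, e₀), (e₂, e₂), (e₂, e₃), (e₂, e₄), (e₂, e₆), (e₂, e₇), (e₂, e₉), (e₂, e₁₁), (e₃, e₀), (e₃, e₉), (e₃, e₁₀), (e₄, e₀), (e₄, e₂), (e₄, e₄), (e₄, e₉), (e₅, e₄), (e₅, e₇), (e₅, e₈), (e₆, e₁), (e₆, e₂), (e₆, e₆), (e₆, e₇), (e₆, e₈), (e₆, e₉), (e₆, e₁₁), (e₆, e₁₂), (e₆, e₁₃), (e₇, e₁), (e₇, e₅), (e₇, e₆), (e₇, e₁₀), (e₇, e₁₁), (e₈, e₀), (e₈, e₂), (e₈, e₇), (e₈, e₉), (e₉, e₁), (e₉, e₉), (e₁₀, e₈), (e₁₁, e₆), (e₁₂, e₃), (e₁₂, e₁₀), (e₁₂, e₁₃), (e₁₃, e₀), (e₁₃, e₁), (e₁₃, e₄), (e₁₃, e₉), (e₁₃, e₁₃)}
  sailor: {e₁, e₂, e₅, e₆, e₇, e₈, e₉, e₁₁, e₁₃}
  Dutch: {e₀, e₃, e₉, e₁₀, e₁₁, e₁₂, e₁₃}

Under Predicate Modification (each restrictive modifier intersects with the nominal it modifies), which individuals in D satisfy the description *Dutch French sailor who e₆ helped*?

{e₉, e₁₁, e₁₃}

⟦who e₆ helped⟧ = {x : ⟨e₆, x⟩ ∈ ⟦helped⟧} = {e₁, e₂, e₆, e₇, e₈, e₉, e₁₁, e₁₂, e₁₃}
⟦sailor⟧ = {e₁, e₂, e₅, e₆, e₇, e₈, e₉, e₁₁, e₁₃}
… ∩ ⟦who e₆ helped⟧ = {e₁, e₂, e₅, e₆, e₇, e₈, e₉, e₁₁, e₁₃} ∩ {e₁, e₂, e₆, e₇, e₈, e₉, e₁₁, e₁₂, e₁₃} = {e₁, e₂, e₆, e₇, e₈, e₉, e₁₁, e₁₃}
… ∩ ⟦Dutch⟧ = {e₁, e₂, e₆, e₇, e₈, e₉, e₁₁, e₁₃} ∩ {e₀, e₃, e₉, e₁₀, e₁₁, e₁₂, e₁₃} = {e₉, e₁₁, e₁₃}
… ∩ ⟦French⟧ = {e₉, e₁₁, e₁₃} ∩ {e₁, e₅, e₈, e₉, e₁₁, e₁₂, e₁₃} = {e₉, e₁₁, e₁₃}
So ⟦Dutch French sailor who e₆ helped⟧ = {e₉, e₁₁, e₁₃}.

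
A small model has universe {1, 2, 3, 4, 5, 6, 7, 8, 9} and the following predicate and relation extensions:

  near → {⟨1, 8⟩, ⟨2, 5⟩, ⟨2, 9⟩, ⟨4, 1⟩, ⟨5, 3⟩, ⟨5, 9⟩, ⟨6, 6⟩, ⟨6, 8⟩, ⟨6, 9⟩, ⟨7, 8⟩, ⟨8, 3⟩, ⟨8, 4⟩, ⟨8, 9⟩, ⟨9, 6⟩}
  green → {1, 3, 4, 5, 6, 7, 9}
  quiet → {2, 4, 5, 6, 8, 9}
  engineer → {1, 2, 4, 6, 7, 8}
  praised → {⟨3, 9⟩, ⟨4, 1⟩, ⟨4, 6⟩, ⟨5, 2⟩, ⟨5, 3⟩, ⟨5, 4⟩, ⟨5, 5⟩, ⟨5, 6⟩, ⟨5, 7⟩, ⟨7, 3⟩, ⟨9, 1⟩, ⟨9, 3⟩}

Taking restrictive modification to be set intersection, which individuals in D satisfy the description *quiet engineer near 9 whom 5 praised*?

{2, 6}

⟦near 9⟧ = {x : ⟨x, 9⟩ ∈ ⟦near⟧} = {2, 5, 6, 8}
⟦whom 5 praised⟧ = {x : ⟨5, x⟩ ∈ ⟦praised⟧} = {2, 3, 4, 5, 6, 7}
⟦engineer⟧ = {1, 2, 4, 6, 7, 8}
… ∩ ⟦near 9⟧ = {1, 2, 4, 6, 7, 8} ∩ {2, 5, 6, 8} = {2, 6, 8}
… ∩ ⟦whom 5 praised⟧ = {2, 6, 8} ∩ {2, 3, 4, 5, 6, 7} = {2, 6}
… ∩ ⟦quiet⟧ = {2, 6} ∩ {2, 4, 5, 6, 8, 9} = {2, 6}
So ⟦quiet engineer near 9 whom 5 praised⟧ = {2, 6}.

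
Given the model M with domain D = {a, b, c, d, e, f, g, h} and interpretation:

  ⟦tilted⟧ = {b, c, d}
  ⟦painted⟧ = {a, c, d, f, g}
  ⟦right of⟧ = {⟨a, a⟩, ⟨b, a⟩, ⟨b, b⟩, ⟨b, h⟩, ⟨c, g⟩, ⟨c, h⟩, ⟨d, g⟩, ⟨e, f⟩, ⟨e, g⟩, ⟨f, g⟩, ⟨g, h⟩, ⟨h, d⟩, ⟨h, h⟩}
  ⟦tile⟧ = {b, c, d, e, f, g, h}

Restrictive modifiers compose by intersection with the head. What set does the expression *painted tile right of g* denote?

⟦right of g⟧ = {x : ⟨x, g⟩ ∈ ⟦right of⟧} = {c, d, e, f}
⟦tile⟧ = {b, c, d, e, f, g, h}
… ∩ ⟦right of g⟧ = {b, c, d, e, f, g, h} ∩ {c, d, e, f} = {c, d, e, f}
… ∩ ⟦painted⟧ = {c, d, e, f} ∩ {a, c, d, f, g} = {c, d, f}
So ⟦painted tile right of g⟧ = {c, d, f}.

{c, d, f}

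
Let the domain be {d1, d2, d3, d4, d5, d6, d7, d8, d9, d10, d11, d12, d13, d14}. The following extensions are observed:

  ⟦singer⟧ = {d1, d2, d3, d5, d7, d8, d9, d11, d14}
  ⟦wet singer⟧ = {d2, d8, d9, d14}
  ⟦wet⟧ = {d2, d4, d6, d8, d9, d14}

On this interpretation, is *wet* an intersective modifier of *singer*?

yes

⟦wet⟧ ∩ ⟦singer⟧ = {d2, d4, d6, d8, d9, d14} ∩ {d1, d2, d3, d5, d7, d8, d9, d11, d14} = {d2, d8, d9, d14}
Observed ⟦wet singer⟧ = {d2, d8, d9, d14}.
These coincide, so the modifier is intersective here.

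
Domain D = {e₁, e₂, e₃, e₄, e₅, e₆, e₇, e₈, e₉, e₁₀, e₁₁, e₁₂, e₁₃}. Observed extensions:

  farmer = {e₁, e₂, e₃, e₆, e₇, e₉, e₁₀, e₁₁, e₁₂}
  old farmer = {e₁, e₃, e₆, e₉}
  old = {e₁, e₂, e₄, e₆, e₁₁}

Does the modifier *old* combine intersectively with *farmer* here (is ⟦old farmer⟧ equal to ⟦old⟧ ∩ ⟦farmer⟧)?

no

⟦old⟧ ∩ ⟦farmer⟧ = {e₁, e₂, e₄, e₆, e₁₁} ∩ {e₁, e₂, e₃, e₆, e₇, e₉, e₁₀, e₁₁, e₁₂} = {e₁, e₂, e₆, e₁₁}
Observed ⟦old farmer⟧ = {e₁, e₃, e₆, e₉}.
These differ, so the modifier is not intersective in this model.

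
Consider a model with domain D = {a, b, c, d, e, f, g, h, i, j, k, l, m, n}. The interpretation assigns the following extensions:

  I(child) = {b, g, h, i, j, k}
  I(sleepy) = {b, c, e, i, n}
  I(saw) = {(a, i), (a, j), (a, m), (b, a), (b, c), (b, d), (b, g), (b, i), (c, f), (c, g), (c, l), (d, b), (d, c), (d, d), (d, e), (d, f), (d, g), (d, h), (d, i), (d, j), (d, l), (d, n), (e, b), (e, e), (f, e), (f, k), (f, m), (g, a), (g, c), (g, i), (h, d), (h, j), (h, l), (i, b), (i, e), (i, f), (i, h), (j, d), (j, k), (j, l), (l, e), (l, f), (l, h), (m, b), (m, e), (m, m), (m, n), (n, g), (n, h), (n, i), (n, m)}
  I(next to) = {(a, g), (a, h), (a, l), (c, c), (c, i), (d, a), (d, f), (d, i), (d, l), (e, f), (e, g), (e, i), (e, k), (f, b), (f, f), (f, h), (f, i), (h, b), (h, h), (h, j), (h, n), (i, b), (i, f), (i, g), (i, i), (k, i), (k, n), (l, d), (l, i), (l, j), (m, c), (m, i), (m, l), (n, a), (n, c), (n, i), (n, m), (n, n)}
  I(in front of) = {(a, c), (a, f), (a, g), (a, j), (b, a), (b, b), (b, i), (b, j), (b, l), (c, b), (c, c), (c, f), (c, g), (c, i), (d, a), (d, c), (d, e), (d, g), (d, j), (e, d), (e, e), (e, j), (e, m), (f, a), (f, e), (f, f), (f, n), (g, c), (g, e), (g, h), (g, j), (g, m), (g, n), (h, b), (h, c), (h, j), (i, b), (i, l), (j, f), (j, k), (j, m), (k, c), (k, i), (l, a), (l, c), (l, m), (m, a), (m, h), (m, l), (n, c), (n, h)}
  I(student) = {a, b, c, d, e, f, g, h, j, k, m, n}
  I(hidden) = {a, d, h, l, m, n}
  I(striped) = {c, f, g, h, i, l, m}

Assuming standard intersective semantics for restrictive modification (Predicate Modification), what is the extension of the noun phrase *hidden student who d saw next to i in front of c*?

{d, n}

⟦who d saw⟧ = {x : ⟨d, x⟩ ∈ ⟦saw⟧} = {b, c, d, e, f, g, h, i, j, l, n}
⟦next to i⟧ = {x : ⟨x, i⟩ ∈ ⟦next to⟧} = {c, d, e, f, i, k, l, m, n}
⟦in front of c⟧ = {x : ⟨x, c⟩ ∈ ⟦in front of⟧} = {a, c, d, g, h, k, l, n}
⟦student⟧ = {a, b, c, d, e, f, g, h, j, k, m, n}
… ∩ ⟦who d saw⟧ = {a, b, c, d, e, f, g, h, j, k, m, n} ∩ {b, c, d, e, f, g, h, i, j, l, n} = {b, c, d, e, f, g, h, j, n}
… ∩ ⟦next to i⟧ = {b, c, d, e, f, g, h, j, n} ∩ {c, d, e, f, i, k, l, m, n} = {c, d, e, f, n}
… ∩ ⟦in front of c⟧ = {c, d, e, f, n} ∩ {a, c, d, g, h, k, l, n} = {c, d, n}
… ∩ ⟦hidden⟧ = {c, d, n} ∩ {a, d, h, l, m, n} = {d, n}
So ⟦hidden student who d saw next to i in front of c⟧ = {d, n}.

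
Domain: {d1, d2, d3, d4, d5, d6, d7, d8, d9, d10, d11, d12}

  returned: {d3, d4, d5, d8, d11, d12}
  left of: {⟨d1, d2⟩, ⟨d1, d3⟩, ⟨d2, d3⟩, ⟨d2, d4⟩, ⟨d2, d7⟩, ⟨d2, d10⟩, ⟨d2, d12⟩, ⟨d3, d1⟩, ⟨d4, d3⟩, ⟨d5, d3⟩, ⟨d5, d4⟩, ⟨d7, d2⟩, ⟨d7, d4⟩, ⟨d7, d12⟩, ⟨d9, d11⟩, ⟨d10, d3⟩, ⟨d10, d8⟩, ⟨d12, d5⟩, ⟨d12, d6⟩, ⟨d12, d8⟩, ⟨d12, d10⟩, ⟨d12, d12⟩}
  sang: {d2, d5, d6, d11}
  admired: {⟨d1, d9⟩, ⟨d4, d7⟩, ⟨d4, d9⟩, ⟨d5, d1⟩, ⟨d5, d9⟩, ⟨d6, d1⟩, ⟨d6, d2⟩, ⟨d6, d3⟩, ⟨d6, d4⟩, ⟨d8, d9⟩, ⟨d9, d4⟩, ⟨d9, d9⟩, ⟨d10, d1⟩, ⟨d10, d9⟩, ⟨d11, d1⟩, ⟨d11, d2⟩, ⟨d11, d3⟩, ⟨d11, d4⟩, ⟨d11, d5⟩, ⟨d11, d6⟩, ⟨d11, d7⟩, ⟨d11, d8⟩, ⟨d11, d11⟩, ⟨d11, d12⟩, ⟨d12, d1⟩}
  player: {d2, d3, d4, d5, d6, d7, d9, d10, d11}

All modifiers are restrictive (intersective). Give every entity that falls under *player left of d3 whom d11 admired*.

{d2, d4, d5}

⟦left of d3⟧ = {x : ⟨x, d3⟩ ∈ ⟦left of⟧} = {d1, d2, d4, d5, d10}
⟦whom d11 admired⟧ = {x : ⟨d11, x⟩ ∈ ⟦admired⟧} = {d1, d2, d3, d4, d5, d6, d7, d8, d11, d12}
⟦player⟧ = {d2, d3, d4, d5, d6, d7, d9, d10, d11}
… ∩ ⟦left of d3⟧ = {d2, d3, d4, d5, d6, d7, d9, d10, d11} ∩ {d1, d2, d4, d5, d10} = {d2, d4, d5, d10}
… ∩ ⟦whom d11 admired⟧ = {d2, d4, d5, d10} ∩ {d1, d2, d3, d4, d5, d6, d7, d8, d11, d12} = {d2, d4, d5}
So ⟦player left of d3 whom d11 admired⟧ = {d2, d4, d5}.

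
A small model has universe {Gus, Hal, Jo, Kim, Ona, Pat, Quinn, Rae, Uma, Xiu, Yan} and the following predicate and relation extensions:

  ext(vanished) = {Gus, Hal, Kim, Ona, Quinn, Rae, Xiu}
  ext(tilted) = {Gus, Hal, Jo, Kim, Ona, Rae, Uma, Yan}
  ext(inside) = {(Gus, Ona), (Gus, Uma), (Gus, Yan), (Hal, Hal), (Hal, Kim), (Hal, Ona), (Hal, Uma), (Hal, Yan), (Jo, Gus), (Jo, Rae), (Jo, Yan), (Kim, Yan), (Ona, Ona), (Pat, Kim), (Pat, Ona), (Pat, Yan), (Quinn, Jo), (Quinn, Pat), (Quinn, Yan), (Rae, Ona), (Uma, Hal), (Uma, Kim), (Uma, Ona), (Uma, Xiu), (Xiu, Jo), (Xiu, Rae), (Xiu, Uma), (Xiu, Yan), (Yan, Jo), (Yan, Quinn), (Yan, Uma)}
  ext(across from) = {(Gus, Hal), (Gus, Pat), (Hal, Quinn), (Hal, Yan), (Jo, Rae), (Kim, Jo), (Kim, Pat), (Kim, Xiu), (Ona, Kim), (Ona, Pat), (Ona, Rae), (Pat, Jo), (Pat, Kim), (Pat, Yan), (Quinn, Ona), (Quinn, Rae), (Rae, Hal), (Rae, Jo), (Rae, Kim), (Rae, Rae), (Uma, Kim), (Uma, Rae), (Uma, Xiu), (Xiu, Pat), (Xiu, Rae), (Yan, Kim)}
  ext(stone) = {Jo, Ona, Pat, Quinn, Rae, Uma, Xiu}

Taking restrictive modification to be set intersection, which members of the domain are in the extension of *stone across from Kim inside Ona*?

{Ona, Pat, Rae, Uma}

⟦across from Kim⟧ = {x : ⟨x, Kim⟩ ∈ ⟦across from⟧} = {Ona, Pat, Rae, Uma, Yan}
⟦inside Ona⟧ = {x : ⟨x, Ona⟩ ∈ ⟦inside⟧} = {Gus, Hal, Ona, Pat, Rae, Uma}
⟦stone⟧ = {Jo, Ona, Pat, Quinn, Rae, Uma, Xiu}
… ∩ ⟦across from Kim⟧ = {Jo, Ona, Pat, Quinn, Rae, Uma, Xiu} ∩ {Ona, Pat, Rae, Uma, Yan} = {Ona, Pat, Rae, Uma}
… ∩ ⟦inside Ona⟧ = {Ona, Pat, Rae, Uma} ∩ {Gus, Hal, Ona, Pat, Rae, Uma} = {Ona, Pat, Rae, Uma}
So ⟦stone across from Kim inside Ona⟧ = {Ona, Pat, Rae, Uma}.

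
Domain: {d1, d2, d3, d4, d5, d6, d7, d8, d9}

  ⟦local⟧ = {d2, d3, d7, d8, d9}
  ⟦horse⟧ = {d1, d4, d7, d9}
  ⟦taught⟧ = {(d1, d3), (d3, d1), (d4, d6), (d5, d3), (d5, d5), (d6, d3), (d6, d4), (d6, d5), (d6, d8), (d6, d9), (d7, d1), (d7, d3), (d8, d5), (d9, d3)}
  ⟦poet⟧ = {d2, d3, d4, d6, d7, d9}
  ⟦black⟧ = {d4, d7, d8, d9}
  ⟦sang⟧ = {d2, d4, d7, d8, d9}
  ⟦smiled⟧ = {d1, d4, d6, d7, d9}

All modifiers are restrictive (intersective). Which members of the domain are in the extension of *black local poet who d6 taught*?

{d9}

⟦who d6 taught⟧ = {x : ⟨d6, x⟩ ∈ ⟦taught⟧} = {d3, d4, d5, d8, d9}
⟦poet⟧ = {d2, d3, d4, d6, d7, d9}
… ∩ ⟦who d6 taught⟧ = {d2, d3, d4, d6, d7, d9} ∩ {d3, d4, d5, d8, d9} = {d3, d4, d9}
… ∩ ⟦black⟧ = {d3, d4, d9} ∩ {d4, d7, d8, d9} = {d4, d9}
… ∩ ⟦local⟧ = {d4, d9} ∩ {d2, d3, d7, d8, d9} = {d9}
So ⟦black local poet who d6 taught⟧ = {d9}.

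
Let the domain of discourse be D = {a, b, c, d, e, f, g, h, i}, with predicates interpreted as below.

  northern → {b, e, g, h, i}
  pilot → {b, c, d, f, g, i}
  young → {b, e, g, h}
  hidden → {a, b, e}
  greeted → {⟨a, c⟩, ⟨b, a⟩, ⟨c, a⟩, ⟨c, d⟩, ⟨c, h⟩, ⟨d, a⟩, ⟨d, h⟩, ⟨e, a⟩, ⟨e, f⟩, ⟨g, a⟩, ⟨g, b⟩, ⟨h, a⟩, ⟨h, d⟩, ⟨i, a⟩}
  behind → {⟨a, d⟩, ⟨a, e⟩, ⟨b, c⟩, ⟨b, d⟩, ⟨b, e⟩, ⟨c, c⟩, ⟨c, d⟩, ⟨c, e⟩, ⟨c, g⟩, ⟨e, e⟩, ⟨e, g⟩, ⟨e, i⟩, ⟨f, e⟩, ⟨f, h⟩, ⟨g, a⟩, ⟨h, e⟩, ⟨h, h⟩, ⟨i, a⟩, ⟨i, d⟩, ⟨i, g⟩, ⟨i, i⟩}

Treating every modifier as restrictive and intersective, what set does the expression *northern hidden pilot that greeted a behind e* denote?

⟦that greeted a⟧ = {x : ⟨x, a⟩ ∈ ⟦greeted⟧} = {b, c, d, e, g, h, i}
⟦behind e⟧ = {x : ⟨x, e⟩ ∈ ⟦behind⟧} = {a, b, c, e, f, h}
⟦pilot⟧ = {b, c, d, f, g, i}
… ∩ ⟦that greeted a⟧ = {b, c, d, f, g, i} ∩ {b, c, d, e, g, h, i} = {b, c, d, g, i}
… ∩ ⟦behind e⟧ = {b, c, d, g, i} ∩ {a, b, c, e, f, h} = {b, c}
… ∩ ⟦northern⟧ = {b, c} ∩ {b, e, g, h, i} = {b}
… ∩ ⟦hidden⟧ = {b} ∩ {a, b, e} = {b}
So ⟦northern hidden pilot that greeted a behind e⟧ = {b}.

{b}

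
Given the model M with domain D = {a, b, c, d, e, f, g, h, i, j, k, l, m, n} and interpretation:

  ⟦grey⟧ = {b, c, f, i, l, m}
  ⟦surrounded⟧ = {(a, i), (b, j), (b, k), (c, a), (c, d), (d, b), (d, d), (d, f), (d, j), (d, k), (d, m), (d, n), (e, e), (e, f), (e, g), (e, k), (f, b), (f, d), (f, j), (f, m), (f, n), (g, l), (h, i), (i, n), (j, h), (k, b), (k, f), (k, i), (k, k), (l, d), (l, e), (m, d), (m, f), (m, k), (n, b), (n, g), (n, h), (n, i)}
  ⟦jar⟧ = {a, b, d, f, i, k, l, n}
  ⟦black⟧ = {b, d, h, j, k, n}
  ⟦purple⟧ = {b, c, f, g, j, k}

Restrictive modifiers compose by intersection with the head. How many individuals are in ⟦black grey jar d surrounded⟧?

⟦d surrounded⟧ = {x : ⟨d, x⟩ ∈ ⟦surrounded⟧} = {b, d, f, j, k, m, n}
⟦jar⟧ = {a, b, d, f, i, k, l, n}
… ∩ ⟦d surrounded⟧ = {a, b, d, f, i, k, l, n} ∩ {b, d, f, j, k, m, n} = {b, d, f, k, n}
… ∩ ⟦black⟧ = {b, d, f, k, n} ∩ {b, d, h, j, k, n} = {b, d, k, n}
… ∩ ⟦grey⟧ = {b, d, k, n} ∩ {b, c, f, i, l, m} = {b}
⟦black grey jar d surrounded⟧ = {b}, so the cardinality is 1.

1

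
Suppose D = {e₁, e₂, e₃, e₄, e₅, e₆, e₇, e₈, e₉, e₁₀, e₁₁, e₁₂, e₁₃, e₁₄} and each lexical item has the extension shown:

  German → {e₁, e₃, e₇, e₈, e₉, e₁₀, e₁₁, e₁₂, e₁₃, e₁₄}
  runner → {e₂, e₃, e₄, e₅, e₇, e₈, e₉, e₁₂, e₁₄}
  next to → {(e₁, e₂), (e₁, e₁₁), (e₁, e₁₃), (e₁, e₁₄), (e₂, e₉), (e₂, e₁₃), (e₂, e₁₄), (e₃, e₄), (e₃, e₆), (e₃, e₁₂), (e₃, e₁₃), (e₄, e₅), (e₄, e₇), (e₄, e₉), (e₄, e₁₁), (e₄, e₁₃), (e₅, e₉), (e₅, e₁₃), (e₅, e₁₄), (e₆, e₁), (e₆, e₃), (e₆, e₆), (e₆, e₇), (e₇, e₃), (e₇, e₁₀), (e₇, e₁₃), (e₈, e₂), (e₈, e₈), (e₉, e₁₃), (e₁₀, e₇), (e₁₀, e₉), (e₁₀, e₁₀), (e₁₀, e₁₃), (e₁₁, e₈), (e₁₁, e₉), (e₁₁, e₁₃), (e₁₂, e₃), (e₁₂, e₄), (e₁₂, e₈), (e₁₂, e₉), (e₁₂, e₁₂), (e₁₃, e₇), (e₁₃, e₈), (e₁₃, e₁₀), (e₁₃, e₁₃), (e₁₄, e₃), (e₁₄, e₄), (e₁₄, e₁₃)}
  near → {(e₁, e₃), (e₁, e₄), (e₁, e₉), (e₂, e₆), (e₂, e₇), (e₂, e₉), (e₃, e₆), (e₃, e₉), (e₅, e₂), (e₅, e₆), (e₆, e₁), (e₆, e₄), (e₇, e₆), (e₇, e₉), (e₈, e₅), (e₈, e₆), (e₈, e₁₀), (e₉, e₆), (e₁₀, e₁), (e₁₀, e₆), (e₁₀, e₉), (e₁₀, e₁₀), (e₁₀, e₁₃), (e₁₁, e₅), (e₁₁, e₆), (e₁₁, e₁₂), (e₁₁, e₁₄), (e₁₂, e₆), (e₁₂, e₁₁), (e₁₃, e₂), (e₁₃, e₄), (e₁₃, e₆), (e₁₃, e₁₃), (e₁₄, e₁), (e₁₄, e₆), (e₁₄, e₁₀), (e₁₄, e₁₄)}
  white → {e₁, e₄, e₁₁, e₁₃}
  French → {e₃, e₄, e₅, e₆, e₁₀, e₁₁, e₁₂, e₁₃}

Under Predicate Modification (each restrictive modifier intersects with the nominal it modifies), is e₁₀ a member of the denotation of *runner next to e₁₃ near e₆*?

⟦next to e₁₃⟧ = {x : ⟨x, e₁₃⟩ ∈ ⟦next to⟧} = {e₁, e₂, e₃, e₄, e₅, e₇, e₉, e₁₀, e₁₁, e₁₃, e₁₄}
⟦near e₆⟧ = {x : ⟨x, e₆⟩ ∈ ⟦near⟧} = {e₂, e₃, e₅, e₇, e₈, e₉, e₁₀, e₁₁, e₁₂, e₁₃, e₁₄}
⟦runner⟧ = {e₂, e₃, e₄, e₅, e₇, e₈, e₉, e₁₂, e₁₄}
… ∩ ⟦next to e₁₃⟧ = {e₂, e₃, e₄, e₅, e₇, e₈, e₉, e₁₂, e₁₄} ∩ {e₁, e₂, e₃, e₄, e₅, e₇, e₉, e₁₀, e₁₁, e₁₃, e₁₄} = {e₂, e₃, e₄, e₅, e₇, e₉, e₁₄}
… ∩ ⟦near e₆⟧ = {e₂, e₃, e₄, e₅, e₇, e₉, e₁₄} ∩ {e₂, e₃, e₅, e₇, e₈, e₉, e₁₀, e₁₁, e₁₂, e₁₃, e₁₄} = {e₂, e₃, e₅, e₇, e₉, e₁₄}
⟦runner next to e₁₃ near e₆⟧ = {e₂, e₃, e₅, e₇, e₉, e₁₄}; e₁₀ ∉ this set.

no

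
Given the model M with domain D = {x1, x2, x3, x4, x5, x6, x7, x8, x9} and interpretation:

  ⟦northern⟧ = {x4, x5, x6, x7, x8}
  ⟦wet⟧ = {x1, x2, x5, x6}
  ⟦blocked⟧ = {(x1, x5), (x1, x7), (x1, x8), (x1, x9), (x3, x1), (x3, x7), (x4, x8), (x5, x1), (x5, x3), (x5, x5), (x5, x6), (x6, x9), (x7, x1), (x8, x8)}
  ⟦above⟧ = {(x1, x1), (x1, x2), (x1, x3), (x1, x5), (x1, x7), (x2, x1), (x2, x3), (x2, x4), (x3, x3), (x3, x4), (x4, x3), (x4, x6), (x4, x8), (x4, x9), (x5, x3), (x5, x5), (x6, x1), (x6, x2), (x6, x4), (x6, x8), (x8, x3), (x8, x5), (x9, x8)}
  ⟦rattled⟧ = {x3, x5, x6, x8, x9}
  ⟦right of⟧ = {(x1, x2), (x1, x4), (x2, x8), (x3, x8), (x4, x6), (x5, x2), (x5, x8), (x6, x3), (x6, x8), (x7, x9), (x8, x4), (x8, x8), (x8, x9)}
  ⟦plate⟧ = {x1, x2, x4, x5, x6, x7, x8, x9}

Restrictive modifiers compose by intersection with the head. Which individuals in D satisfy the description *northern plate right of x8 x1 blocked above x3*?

⟦right of x8⟧ = {x : ⟨x, x8⟩ ∈ ⟦right of⟧} = {x2, x3, x5, x6, x8}
⟦x1 blocked⟧ = {x : ⟨x1, x⟩ ∈ ⟦blocked⟧} = {x5, x7, x8, x9}
⟦above x3⟧ = {x : ⟨x, x3⟩ ∈ ⟦above⟧} = {x1, x2, x3, x4, x5, x8}
⟦plate⟧ = {x1, x2, x4, x5, x6, x7, x8, x9}
… ∩ ⟦right of x8⟧ = {x1, x2, x4, x5, x6, x7, x8, x9} ∩ {x2, x3, x5, x6, x8} = {x2, x5, x6, x8}
… ∩ ⟦x1 blocked⟧ = {x2, x5, x6, x8} ∩ {x5, x7, x8, x9} = {x5, x8}
… ∩ ⟦above x3⟧ = {x5, x8} ∩ {x1, x2, x3, x4, x5, x8} = {x5, x8}
… ∩ ⟦northern⟧ = {x5, x8} ∩ {x4, x5, x6, x7, x8} = {x5, x8}
So ⟦northern plate right of x8 x1 blocked above x3⟧ = {x5, x8}.

{x5, x8}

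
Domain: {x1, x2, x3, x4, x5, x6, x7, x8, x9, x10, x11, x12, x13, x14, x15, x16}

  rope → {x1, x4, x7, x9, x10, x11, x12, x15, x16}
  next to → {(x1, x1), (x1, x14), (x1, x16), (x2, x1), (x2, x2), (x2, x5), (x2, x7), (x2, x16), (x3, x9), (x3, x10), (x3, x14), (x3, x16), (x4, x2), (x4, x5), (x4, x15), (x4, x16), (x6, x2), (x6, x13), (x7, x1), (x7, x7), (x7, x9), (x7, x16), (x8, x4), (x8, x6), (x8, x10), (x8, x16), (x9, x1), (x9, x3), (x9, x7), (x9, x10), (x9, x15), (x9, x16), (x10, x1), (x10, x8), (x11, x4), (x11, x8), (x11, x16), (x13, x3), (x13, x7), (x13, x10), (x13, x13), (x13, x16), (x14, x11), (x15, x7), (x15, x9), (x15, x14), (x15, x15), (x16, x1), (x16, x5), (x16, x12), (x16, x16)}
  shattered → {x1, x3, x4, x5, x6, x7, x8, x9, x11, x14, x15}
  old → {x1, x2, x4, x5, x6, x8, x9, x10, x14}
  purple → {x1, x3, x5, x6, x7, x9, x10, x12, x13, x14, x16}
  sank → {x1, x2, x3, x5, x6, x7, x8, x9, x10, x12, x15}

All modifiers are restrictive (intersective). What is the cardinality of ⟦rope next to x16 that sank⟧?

⟦next to x16⟧ = {x : ⟨x, x16⟩ ∈ ⟦next to⟧} = {x1, x2, x3, x4, x7, x8, x9, x11, x13, x16}
⟦that sank⟧ = ⟦sank⟧ = {x1, x2, x3, x5, x6, x7, x8, x9, x10, x12, x15}
⟦rope⟧ = {x1, x4, x7, x9, x10, x11, x12, x15, x16}
… ∩ ⟦next to x16⟧ = {x1, x4, x7, x9, x10, x11, x12, x15, x16} ∩ {x1, x2, x3, x4, x7, x8, x9, x11, x13, x16} = {x1, x4, x7, x9, x11, x16}
… ∩ ⟦that sank⟧ = {x1, x4, x7, x9, x11, x16} ∩ {x1, x2, x3, x5, x6, x7, x8, x9, x10, x12, x15} = {x1, x7, x9}
⟦rope next to x16 that sank⟧ = {x1, x7, x9}, so the cardinality is 3.

3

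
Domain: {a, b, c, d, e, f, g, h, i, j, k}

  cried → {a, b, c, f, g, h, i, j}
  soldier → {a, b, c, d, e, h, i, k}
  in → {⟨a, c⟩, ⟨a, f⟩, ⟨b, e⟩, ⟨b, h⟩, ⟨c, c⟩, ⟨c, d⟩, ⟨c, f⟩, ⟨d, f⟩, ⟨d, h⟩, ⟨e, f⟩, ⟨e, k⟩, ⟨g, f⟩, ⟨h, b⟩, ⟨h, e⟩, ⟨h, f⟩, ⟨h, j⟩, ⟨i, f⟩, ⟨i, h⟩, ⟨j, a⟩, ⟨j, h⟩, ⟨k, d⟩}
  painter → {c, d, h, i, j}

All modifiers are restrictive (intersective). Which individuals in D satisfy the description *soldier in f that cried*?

{a, c, h, i}

⟦in f⟧ = {x : ⟨x, f⟩ ∈ ⟦in⟧} = {a, c, d, e, g, h, i}
⟦that cried⟧ = ⟦cried⟧ = {a, b, c, f, g, h, i, j}
⟦soldier⟧ = {a, b, c, d, e, h, i, k}
… ∩ ⟦in f⟧ = {a, b, c, d, e, h, i, k} ∩ {a, c, d, e, g, h, i} = {a, c, d, e, h, i}
… ∩ ⟦that cried⟧ = {a, c, d, e, h, i} ∩ {a, b, c, f, g, h, i, j} = {a, c, h, i}
So ⟦soldier in f that cried⟧ = {a, c, h, i}.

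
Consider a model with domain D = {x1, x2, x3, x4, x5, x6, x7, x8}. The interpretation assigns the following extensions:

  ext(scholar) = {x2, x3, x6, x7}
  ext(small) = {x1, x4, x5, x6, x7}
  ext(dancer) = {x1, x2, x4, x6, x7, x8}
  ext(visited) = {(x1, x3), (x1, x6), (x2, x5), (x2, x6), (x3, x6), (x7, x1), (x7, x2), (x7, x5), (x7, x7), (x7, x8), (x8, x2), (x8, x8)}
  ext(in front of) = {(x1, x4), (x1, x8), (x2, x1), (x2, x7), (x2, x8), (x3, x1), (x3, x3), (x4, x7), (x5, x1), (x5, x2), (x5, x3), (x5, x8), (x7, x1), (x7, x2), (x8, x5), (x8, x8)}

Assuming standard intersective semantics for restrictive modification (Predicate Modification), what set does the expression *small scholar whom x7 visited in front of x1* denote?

{x7}

⟦whom x7 visited⟧ = {x : ⟨x7, x⟩ ∈ ⟦visited⟧} = {x1, x2, x5, x7, x8}
⟦in front of x1⟧ = {x : ⟨x, x1⟩ ∈ ⟦in front of⟧} = {x2, x3, x5, x7}
⟦scholar⟧ = {x2, x3, x6, x7}
… ∩ ⟦whom x7 visited⟧ = {x2, x3, x6, x7} ∩ {x1, x2, x5, x7, x8} = {x2, x7}
… ∩ ⟦in front of x1⟧ = {x2, x7} ∩ {x2, x3, x5, x7} = {x2, x7}
… ∩ ⟦small⟧ = {x2, x7} ∩ {x1, x4, x5, x6, x7} = {x7}
So ⟦small scholar whom x7 visited in front of x1⟧ = {x7}.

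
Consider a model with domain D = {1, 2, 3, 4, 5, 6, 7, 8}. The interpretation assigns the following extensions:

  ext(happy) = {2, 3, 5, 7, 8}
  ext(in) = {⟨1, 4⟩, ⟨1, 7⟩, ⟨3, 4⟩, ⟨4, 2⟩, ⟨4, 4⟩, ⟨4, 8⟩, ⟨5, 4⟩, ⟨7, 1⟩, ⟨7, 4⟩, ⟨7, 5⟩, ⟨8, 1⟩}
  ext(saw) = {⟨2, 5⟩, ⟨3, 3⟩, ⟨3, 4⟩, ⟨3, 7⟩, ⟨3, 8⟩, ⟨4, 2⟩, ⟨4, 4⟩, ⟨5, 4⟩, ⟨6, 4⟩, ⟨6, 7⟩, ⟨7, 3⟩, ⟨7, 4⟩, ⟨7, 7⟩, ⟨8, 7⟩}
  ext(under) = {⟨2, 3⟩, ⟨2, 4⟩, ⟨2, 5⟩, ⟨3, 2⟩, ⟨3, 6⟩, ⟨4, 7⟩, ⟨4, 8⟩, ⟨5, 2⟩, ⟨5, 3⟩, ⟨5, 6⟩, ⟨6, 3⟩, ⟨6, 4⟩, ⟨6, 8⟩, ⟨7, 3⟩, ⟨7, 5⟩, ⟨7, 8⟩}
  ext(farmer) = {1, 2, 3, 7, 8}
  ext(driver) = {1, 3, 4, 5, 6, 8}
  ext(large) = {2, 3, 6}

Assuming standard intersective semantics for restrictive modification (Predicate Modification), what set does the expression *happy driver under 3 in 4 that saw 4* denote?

⟦under 3⟧ = {x : ⟨x, 3⟩ ∈ ⟦under⟧} = {2, 5, 6, 7}
⟦in 4⟧ = {x : ⟨x, 4⟩ ∈ ⟦in⟧} = {1, 3, 4, 5, 7}
⟦that saw 4⟧ = {x : ⟨x, 4⟩ ∈ ⟦saw⟧} = {3, 4, 5, 6, 7}
⟦driver⟧ = {1, 3, 4, 5, 6, 8}
… ∩ ⟦under 3⟧ = {1, 3, 4, 5, 6, 8} ∩ {2, 5, 6, 7} = {5, 6}
… ∩ ⟦in 4⟧ = {5, 6} ∩ {1, 3, 4, 5, 7} = {5}
… ∩ ⟦that saw 4⟧ = {5} ∩ {3, 4, 5, 6, 7} = {5}
… ∩ ⟦happy⟧ = {5} ∩ {2, 3, 5, 7, 8} = {5}
So ⟦happy driver under 3 in 4 that saw 4⟧ = {5}.

{5}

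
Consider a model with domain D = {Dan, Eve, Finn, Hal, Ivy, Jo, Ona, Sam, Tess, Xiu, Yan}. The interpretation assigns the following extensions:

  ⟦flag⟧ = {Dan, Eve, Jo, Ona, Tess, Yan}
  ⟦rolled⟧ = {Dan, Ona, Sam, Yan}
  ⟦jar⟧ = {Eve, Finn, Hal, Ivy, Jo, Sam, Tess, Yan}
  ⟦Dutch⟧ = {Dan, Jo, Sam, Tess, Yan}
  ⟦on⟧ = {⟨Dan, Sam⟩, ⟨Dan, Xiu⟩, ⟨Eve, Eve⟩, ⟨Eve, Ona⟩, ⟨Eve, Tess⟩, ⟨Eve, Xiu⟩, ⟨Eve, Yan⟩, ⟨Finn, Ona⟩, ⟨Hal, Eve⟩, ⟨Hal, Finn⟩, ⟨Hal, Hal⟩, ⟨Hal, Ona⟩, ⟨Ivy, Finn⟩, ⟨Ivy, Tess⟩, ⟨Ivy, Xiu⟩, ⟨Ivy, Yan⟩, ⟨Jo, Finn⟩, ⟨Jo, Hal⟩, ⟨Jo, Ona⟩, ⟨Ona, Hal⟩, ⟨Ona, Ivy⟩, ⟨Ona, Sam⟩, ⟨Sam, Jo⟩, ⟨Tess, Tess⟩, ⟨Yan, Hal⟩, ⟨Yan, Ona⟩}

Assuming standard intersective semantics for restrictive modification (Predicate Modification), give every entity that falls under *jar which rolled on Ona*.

⟦which rolled⟧ = ⟦rolled⟧ = {Dan, Ona, Sam, Yan}
⟦on Ona⟧ = {x : ⟨x, Ona⟩ ∈ ⟦on⟧} = {Eve, Finn, Hal, Jo, Yan}
⟦jar⟧ = {Eve, Finn, Hal, Ivy, Jo, Sam, Tess, Yan}
… ∩ ⟦which rolled⟧ = {Eve, Finn, Hal, Ivy, Jo, Sam, Tess, Yan} ∩ {Dan, Ona, Sam, Yan} = {Sam, Yan}
… ∩ ⟦on Ona⟧ = {Sam, Yan} ∩ {Eve, Finn, Hal, Jo, Yan} = {Yan}
So ⟦jar which rolled on Ona⟧ = {Yan}.

{Yan}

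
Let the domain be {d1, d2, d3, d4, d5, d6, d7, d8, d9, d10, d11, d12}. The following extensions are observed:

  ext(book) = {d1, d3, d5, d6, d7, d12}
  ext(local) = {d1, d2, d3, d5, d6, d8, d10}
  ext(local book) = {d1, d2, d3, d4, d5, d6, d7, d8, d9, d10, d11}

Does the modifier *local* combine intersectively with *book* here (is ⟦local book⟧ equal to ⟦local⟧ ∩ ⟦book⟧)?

⟦local⟧ ∩ ⟦book⟧ = {d1, d2, d3, d5, d6, d8, d10} ∩ {d1, d3, d5, d6, d7, d12} = {d1, d3, d5, d6}
Observed ⟦local book⟧ = {d1, d2, d3, d4, d5, d6, d7, d8, d9, d10, d11}.
These differ, so the modifier is not intersective in this model.

no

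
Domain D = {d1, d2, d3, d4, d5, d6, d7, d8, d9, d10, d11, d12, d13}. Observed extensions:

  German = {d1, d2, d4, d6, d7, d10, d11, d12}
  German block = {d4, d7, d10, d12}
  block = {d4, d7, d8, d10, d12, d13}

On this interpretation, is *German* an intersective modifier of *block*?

yes

⟦German⟧ ∩ ⟦block⟧ = {d1, d2, d4, d6, d7, d10, d11, d12} ∩ {d4, d7, d8, d10, d12, d13} = {d4, d7, d10, d12}
Observed ⟦German block⟧ = {d4, d7, d10, d12}.
These coincide, so the modifier is intersective here.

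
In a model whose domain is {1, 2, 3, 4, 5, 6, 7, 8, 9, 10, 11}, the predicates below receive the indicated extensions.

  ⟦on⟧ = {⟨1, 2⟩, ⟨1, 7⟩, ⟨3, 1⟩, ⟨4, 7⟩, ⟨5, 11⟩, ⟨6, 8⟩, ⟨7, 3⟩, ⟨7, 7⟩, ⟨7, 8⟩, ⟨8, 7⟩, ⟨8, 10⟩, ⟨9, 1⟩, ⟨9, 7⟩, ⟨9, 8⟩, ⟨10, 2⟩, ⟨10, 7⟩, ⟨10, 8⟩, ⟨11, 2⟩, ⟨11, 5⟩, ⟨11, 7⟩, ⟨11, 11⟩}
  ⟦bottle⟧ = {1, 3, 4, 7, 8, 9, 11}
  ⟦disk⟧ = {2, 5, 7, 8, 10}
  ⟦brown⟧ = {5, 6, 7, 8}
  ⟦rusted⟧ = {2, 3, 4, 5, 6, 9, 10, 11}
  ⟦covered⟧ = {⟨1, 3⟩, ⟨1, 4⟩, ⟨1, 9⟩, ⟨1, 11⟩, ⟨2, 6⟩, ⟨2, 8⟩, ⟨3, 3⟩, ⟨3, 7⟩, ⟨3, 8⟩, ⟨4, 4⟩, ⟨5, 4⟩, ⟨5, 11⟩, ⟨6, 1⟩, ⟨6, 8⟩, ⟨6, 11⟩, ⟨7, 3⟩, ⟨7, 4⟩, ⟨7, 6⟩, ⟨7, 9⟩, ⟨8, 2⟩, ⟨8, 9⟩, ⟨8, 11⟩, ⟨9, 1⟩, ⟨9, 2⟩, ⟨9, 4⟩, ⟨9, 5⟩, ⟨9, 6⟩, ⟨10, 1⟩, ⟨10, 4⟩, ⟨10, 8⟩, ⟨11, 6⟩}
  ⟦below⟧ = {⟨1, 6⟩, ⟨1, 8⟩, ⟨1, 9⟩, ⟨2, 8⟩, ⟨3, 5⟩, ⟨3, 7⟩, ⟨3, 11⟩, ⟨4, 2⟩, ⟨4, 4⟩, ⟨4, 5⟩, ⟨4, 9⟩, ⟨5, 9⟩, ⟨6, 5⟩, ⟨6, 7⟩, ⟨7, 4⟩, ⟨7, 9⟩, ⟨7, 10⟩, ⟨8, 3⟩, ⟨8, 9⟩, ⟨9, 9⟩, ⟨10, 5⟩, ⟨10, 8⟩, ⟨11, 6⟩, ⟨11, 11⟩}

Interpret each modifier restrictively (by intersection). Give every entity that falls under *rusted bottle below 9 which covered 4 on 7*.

⟦below 9⟧ = {x : ⟨x, 9⟩ ∈ ⟦below⟧} = {1, 4, 5, 7, 8, 9}
⟦which covered 4⟧ = {x : ⟨x, 4⟩ ∈ ⟦covered⟧} = {1, 4, 5, 7, 9, 10}
⟦on 7⟧ = {x : ⟨x, 7⟩ ∈ ⟦on⟧} = {1, 4, 7, 8, 9, 10, 11}
⟦bottle⟧ = {1, 3, 4, 7, 8, 9, 11}
… ∩ ⟦below 9⟧ = {1, 3, 4, 7, 8, 9, 11} ∩ {1, 4, 5, 7, 8, 9} = {1, 4, 7, 8, 9}
… ∩ ⟦which covered 4⟧ = {1, 4, 7, 8, 9} ∩ {1, 4, 5, 7, 9, 10} = {1, 4, 7, 9}
… ∩ ⟦on 7⟧ = {1, 4, 7, 9} ∩ {1, 4, 7, 8, 9, 10, 11} = {1, 4, 7, 9}
… ∩ ⟦rusted⟧ = {1, 4, 7, 9} ∩ {2, 3, 4, 5, 6, 9, 10, 11} = {4, 9}
So ⟦rusted bottle below 9 which covered 4 on 7⟧ = {4, 9}.

{4, 9}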